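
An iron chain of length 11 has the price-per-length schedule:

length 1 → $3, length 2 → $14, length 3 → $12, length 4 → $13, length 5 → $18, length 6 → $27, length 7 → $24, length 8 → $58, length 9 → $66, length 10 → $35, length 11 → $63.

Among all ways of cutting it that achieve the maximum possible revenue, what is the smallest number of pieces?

Let r[k] be the best obtainable value from length k. For each k, try every first piece i and keep the best of price[i] + r[k−i].
r[1] = 3
r[2] = max(3+3, 14+0) = 14
r[3] = max(3+14, 14+3, 12+0) = 17
r[4] = max(3+17, 14+14, 12+3, 13+0) = 28
r[5] = max(3+28, 14+17, 12+14, 13+3, 18+0) = 31
r[6] = max(3+31, 14+28, 12+17, 13+14, 18+3, 27+0) = 42
r[7] = max(3+42, 14+31, 12+28, …, 27+3, 24+0) = 45
r[8] = max(3+45, 14+42, 12+31, …, 24+3, 58+0) = 58
r[9] = max(3+58, 14+45, 12+42, …, 58+3, 66+0) = 66
r[10] = max(3+66, 14+58, 12+45, …, 66+3, 35+0) = 72
r[11] = max(3+72, 14+66, 12+58, …, 35+3, 63+0) = 80
Maximum revenue is $80.
Now minimize piece count subject to staying optimal: for each k, pieces[k] = 1 + min over i with p[i]+r[k−i]=r[k] of pieces[k−i].
pieces[8] = 1
pieces[9] = 1
pieces[10] = 2
pieces[11] = 2

2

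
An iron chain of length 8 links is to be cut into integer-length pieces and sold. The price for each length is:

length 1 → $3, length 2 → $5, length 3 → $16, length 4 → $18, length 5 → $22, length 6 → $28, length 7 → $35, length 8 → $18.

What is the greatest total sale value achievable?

Consider every possible first cut. best[k] is the best of p[i]+best[k−i] over all sellable i≤k.
best[1] = 3
best[2] = 6  (first piece 1, then best[1]=3)
best[3] = 16
best[4] = 19  (first piece 1, then best[3]=16)
best[5] = 22  (first piece 1, then best[4]=19)
best[6] = 32  (first piece 3, then best[3]=16)
best[7] = 35  (first piece 1, then best[6]=32)
best[8] = 38  (first piece 1, then best[7]=35)
One optimal cutting: 3 + 3 + 1 + 1 → $16 + $16 + $3 + $3 = $38.

38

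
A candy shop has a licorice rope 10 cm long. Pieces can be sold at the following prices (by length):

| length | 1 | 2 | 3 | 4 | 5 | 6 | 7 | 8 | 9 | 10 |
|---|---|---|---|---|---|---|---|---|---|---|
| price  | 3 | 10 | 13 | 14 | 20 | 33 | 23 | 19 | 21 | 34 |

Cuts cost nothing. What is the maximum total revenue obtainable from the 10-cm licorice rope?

53

Let best[k] be the best obtainable value from length k. For each k, try every first piece i and keep the best of price[i] + best[k−i].
best[1] = 3
best[2] = 10
best[3] = 13  (first piece 1, then best[2]=10)
best[4] = 20  (first piece 2, then best[2]=10)
best[5] = 23  (first piece 1, then best[4]=20)
best[6] = 33
best[7] = 36  (first piece 1, then best[6]=33)
best[8] = 43  (first piece 2, then best[6]=33)
best[9] = 46  (first piece 1, then best[8]=43)
best[10] = 53  (first piece 2, then best[8]=43)
One optimal cutting: 6 + 2 + 2 → ¢33 + ¢10 + ¢10 = ¢53.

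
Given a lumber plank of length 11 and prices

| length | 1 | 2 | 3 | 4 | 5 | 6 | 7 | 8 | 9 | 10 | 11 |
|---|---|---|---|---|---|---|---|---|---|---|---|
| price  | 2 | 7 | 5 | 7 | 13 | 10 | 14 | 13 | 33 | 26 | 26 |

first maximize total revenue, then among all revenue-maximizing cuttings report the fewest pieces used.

2

Consider every possible first cut. r[k] is the best of p[i]+r[k−i] over all sellable i≤k.
r[1] = 2
r[2] = 7
r[3] = 9  (first piece 1, then r[2]=7)
r[4] = 14  (first piece 2, then r[2]=7)
r[5] = 16  (first piece 1, then r[4]=14)
r[6] = 21  (first piece 2, then r[4]=14)
r[7] = 23  (first piece 1, then r[6]=21)
r[8] = 28  (first piece 2, then r[6]=21)
r[9] = 33
r[10] = 35  (first piece 1, then r[9]=33)
r[11] = 40  (first piece 2, then r[9]=33)
Maximum revenue is $40.
Now minimize piece count subject to staying optimal: for each k, pieces[k] = 1 + min over i with p[i]+r[k−i]=r[k] of pieces[k−i].
pieces[8] = 4
pieces[9] = 1
pieces[10] = 2
pieces[11] = 2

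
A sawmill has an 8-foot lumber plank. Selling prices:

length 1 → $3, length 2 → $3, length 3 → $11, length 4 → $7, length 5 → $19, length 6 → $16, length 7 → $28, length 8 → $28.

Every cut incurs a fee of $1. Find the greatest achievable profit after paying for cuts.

30

Build net[k] bottom-up: net[k] = max over allowed piece i of (p[i] + net[k−i]) − 1 per cut.
net[1] = 3
net[2] = max(3+3-1, 3+0) = 5
net[3] = max(3+5-1, 3+3-1, 11+0) = 11
net[4] = max(3+11-1, 3+5-1, 11+3-1, 7+0) = 13
net[5] = max(3+13-1, 3+11-1, 11+5-1, 7+3-1, 19+0) = 19
net[6] = max(3+19-1, 3+13-1, 11+11-1, 7+5-1, 19+3-1, 16+0) = 21
net[7] = max(3+21-1, 3+19-1, 11+13-1, …, 16+3-1, 28+0) = 28
net[8] = max(3+28-1, 3+21-1, 11+19-1, …, 28+3-1, 28+0) = 30
One optimal plan: pieces 7 + 1 (1 cut) → $31 − $1 = $30.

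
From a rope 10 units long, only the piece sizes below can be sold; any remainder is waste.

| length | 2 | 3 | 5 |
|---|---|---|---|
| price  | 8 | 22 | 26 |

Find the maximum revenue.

Build r[k] bottom-up: r[k] = max over allowed piece i of (p[i] + r[k−i]).
r[1] = 0
r[2] = 8
r[3] = 22
r[4] = 22
r[5] = 30  (first piece 2, then r[3]=22)
r[6] = 44  (first piece 3, then r[3]=22)
r[7] = 44
r[8] = 52  (first piece 2, then r[6]=44)
r[9] = 66  (first piece 3, then r[6]=44)
r[10] = 66
One optimal cutting: pieces 3 + 3 + 3 with 1 unit of scrap → 66.

66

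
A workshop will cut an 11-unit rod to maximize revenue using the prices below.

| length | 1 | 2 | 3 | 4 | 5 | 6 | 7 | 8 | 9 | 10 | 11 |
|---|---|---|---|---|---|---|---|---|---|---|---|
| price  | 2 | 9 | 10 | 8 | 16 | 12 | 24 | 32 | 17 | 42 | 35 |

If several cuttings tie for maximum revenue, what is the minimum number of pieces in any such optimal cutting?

6

Build r[k] bottom-up: r[k] = max over allowed piece i of (p[i] + r[k−i]).
r[1] = 2
r[2] = 9
r[3] = 11  (first piece 1, then r[2]=9)
r[4] = 18  (first piece 2, then r[2]=9)
r[5] = 20  (first piece 1, then r[4]=18)
r[6] = 27  (first piece 2, then r[4]=18)
r[7] = 29  (first piece 1, then r[6]=27)
r[8] = 36  (first piece 2, then r[6]=27)
r[9] = 38  (first piece 1, then r[8]=36)
r[10] = 45  (first piece 2, then r[8]=36)
r[11] = 47  (first piece 1, then r[10]=45)
Maximum revenue is $47.
Now minimize piece count subject to staying optimal: for each k, pieces[k] = 1 + min over i with p[i]+r[k−i]=r[k] of pieces[k−i].
pieces[8] = 4
pieces[9] = 5
pieces[10] = 5
pieces[11] = 6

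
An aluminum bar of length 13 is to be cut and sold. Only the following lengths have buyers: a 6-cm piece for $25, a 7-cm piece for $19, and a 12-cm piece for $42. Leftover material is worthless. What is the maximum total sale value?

50

Build f[k] bottom-up: f[k] = max over allowed piece i of (p[i] + f[k−i]).
f[1] = 0
f[2] = 0
f[3] = 0
f[4] = 0
f[5] = 0
f[6] = 25
f[7] = max(25+0, 19+0) = 25
f[8] = max(25+0, 19+0) = 25
f[9] = max(25+0, 19+0) = 25
f[10] = max(25+0, 19+0) = 25
f[11] = max(25+0, 19+0) = 25
f[12] = max(25+25, 19+0, 42+0) = 50
f[13] = max(25+25, 19+25, 42+0) = 50
One optimal cutting: pieces 6 + 6 with 1 cm of scrap → $50.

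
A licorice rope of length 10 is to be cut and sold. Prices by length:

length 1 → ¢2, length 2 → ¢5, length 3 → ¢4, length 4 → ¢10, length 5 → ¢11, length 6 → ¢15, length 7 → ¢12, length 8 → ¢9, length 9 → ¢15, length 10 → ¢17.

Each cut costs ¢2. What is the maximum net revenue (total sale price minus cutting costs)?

23

Build net[k] bottom-up: net[k] = max over allowed piece i of (p[i] + net[k−i]) − 2 per cut.
net[1] = 2
net[2] = max(2+2-2, 5+0) = 5
net[3] = max(2+5-2, 5+2-2, 4+0) = 5
net[4] = max(2+5-2, 5+5-2, 4+2-2, 10+0) = 10
net[5] = max(2+10-2, 5+5-2, 4+5-2, 10+2-2, 11+0) = 11
net[6] = max(2+11-2, 5+10-2, 4+5-2, 10+5-2, 11+2-2, 15+0) = 15
net[7] = max(2+15-2, 5+11-2, 4+10-2, …, 15+2-2, 12+0) = 15
net[8] = max(2+15-2, 5+15-2, 4+11-2, …, 12+2-2, 9+0) = 18
net[9] = max(2+18-2, 5+15-2, 4+15-2, …, 9+2-2, 15+0) = 19
net[10] = max(2+19-2, 5+18-2, 4+15-2, …, 15+2-2, 17+0) = 23
One optimal plan: pieces 6 + 4 (1 cut) → ¢25 − ¢2 = ¢23.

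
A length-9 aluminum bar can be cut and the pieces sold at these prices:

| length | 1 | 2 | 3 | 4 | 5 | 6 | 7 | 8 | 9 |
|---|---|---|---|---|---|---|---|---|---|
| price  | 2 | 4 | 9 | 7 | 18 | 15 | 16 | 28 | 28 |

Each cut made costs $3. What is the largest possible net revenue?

Build v[k] bottom-up: v[k] = max over allowed piece i of (p[i] + v[k−i]) − 3 per cut.
v[1] = 2
v[2] = max(2+2-3, 4+0) = 4
v[3] = max(2+4-3, 4+2-3, 9+0) = 9
v[4] = max(2+9-3, 4+4-3, 9+2-3, 7+0) = 8
v[5] = max(2+8-3, 4+9-3, 9+4-3, 7+2-3, 18+0) = 18
v[6] = max(2+18-3, 4+8-3, 9+9-3, 7+4-3, 18+2-3, 15+0) = 17
v[7] = max(2+17-3, 4+18-3, 9+8-3, …, 15+2-3, 16+0) = 19
v[8] = max(2+19-3, 4+17-3, 9+18-3, …, 16+2-3, 28+0) = 28
v[9] = max(2+28-3, 4+19-3, 9+17-3, …, 28+2-3, 28+0) = 28
Best is to make no cuts and sell whole for $28.

28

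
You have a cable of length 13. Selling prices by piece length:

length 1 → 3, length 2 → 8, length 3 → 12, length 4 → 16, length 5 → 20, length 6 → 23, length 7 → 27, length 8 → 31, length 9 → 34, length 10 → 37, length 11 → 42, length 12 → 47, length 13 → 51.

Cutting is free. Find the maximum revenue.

Consider every possible first cut. r[k] is the best of p[i]+r[k−i] over all sellable i≤k.
r[1] = 3
r[2] = max(3+3, 8+0) = 8
r[3] = max(3+8, 8+3, 12+0) = 12
r[4] = max(3+12, 8+8, 12+3, 16+0) = 16
r[5] = max(3+16, 8+12, 12+8, 16+3, 20+0) = 20
r[6] = max(3+20, 8+16, 12+12, 16+8, 20+3, 23+0) = 24
r[7] = max(3+24, 8+20, 12+16, …, 23+3, 27+0) = 28
r[8] = max(3+28, 8+24, 12+20, …, 27+3, 31+0) = 32
r[9] = max(3+32, 8+28, 12+24, …, 31+3, 34+0) = 36
r[10] = max(3+36, 8+32, 12+28, …, 34+3, 37+0) = 40
r[11] = max(3+40, 8+36, 12+32, …, 37+3, 42+0) = 44
r[12] = max(3+44, 8+40, 12+36, …, 42+3, 47+0) = 48
r[13] = max(3+48, 8+44, 12+40, …, 47+3, 51+0) = 52
One optimal cutting: 3 + 2 + 2 + 2 + 2 + 2 → 12 + 8 + 8 + 8 + 8 + 8 = 52.

52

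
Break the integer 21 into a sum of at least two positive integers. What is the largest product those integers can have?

2187

Fill f[k] for k=2..21: at each k try every first piece i and multiply by the better of (k−i) uncut or f[k−i].
Small cases: f[2]=1, f[3]=2, f[4]=4, f[5]=6, f[6]=9, f[7]=12, f[8]=18, f[9]=27, f[10]=36, f[11]=54, f[12]=81, f[13]=108, f[14]=162, f[15]=243, f[16]=324.
f[17] = max(1*324, 2*243, 3*162, …, 15*2, 16*1) = 486
f[18] = max(1*486, 2*324, 3*243, …, 16*2, 17*1) = 729
f[19] = max(1*729, 2*486, 3*324, …, 17*2, 18*1) = 972
f[20] = max(1*972, 2*729, 3*486, …, 18*2, 19*1) = 1458
f[21] = max(1*1458, 2*972, 3*729, …, 19*2, 20*1) = 2187
One optimal split: 3 + 3 + 3 + 3 + 3 + 3 + 3; product 3*3*3*3*3*3*3 = 2187.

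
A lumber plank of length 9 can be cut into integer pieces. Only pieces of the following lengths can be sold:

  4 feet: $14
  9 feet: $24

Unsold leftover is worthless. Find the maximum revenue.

28

Consider every possible first cut. best[k] is the best of p[i]+best[k−i] over all sellable i≤k.
best[1] = 0
best[2] = 0
best[3] = 0
best[4] = 14
best[5] = 14
best[6] = 14
best[7] = 14
best[8] = 28  (first piece 4, then best[4]=14)
best[9] = max(14+14, 24+0) = 28
One optimal cutting: pieces 4 + 4 with 1 foot of scrap → $28.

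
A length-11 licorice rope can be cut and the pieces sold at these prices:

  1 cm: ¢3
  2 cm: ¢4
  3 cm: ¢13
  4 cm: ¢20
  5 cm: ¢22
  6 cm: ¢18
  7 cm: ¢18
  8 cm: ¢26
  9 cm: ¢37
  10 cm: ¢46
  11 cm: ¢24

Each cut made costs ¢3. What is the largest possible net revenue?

47

Consider every possible first cut. v[k] is the best of p[i]+v[k−i] over all sellable i≤k, charging 3 whenever i<k.
v[1] = 3
v[2] = max(3+3-3, 4+0) = 4
v[3] = max(3+4-3, 4+3-3, 13+0) = 13
v[4] = max(3+13-3, 4+4-3, 13+3-3, 20+0) = 20
v[5] = max(3+20-3, 4+13-3, 13+4-3, 20+3-3, 22+0) = 22
v[6] = max(3+22-3, 4+20-3, 13+13-3, 20+4-3, 22+3-3, 18+0) = 23
v[7] = max(3+23-3, 4+22-3, 13+20-3, …, 18+3-3, 18+0) = 30
v[8] = max(3+30-3, 4+23-3, 13+22-3, …, 18+3-3, 26+0) = 37
v[9] = max(3+37-3, 4+30-3, 13+23-3, …, 26+3-3, 37+0) = 39
v[10] = max(3+39-3, 4+37-3, 13+30-3, …, 37+3-3, 46+0) = 46
v[11] = max(3+46-3, 4+39-3, 13+37-3, …, 46+3-3, 24+0) = 47
One optimal plan: pieces 4 + 4 + 3 (2 cuts) → ¢53 − ¢6 = ¢47.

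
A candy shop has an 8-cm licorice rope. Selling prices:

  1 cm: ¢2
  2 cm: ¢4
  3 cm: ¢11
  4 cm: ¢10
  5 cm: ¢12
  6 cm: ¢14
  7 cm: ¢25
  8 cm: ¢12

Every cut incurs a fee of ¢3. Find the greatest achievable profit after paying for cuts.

24

Let r[k] be the best obtainable value from length k. For each k, try every first piece i and keep the best of price[i] + r[k−i] minus the 3 cut fee when i<k.
r[1] = 2
r[2] = max(2+2-3, 4+0) = 4
r[3] = max(2+4-3, 4+2-3, 11+0) = 11
r[4] = max(2+11-3, 4+4-3, 11+2-3, 10+0) = 10
r[5] = max(2+10-3, 4+11-3, 11+4-3, 10+2-3, 12+0) = 12
r[6] = max(2+12-3, 4+10-3, 11+11-3, 10+4-3, 12+2-3, 14+0) = 19
r[7] = max(2+19-3, 4+12-3, 11+10-3, …, 14+2-3, 25+0) = 25
r[8] = max(2+25-3, 4+19-3, 11+12-3, …, 25+2-3, 12+0) = 24
One optimal plan: pieces 7 + 1 (1 cut) → ¢27 − ¢3 = ¢24.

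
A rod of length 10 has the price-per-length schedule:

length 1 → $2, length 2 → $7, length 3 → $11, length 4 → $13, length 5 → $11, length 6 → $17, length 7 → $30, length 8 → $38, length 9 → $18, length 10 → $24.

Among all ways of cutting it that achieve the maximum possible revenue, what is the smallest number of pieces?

Consider every possible first cut. r[k] is the best of p[i]+r[k−i] over all sellable i≤k.
r[1] = 2
r[2] = 7
r[3] = 11
r[4] = 14  (first piece 2, then r[2]=7)
r[5] = 18  (first piece 2, then r[3]=11)
r[6] = 22  (first piece 3, then r[3]=11)
r[7] = 30
r[8] = 38
r[9] = 40  (first piece 1, then r[8]=38)
r[10] = 45  (first piece 2, then r[8]=38)
Maximum revenue is $45.
Now minimize piece count subject to staying optimal: for each k, pieces[k] = 1 + min over i with p[i]+r[k−i]=r[k] of pieces[k−i].
pieces[7] = 1
pieces[8] = 1
pieces[9] = 2
pieces[10] = 2

2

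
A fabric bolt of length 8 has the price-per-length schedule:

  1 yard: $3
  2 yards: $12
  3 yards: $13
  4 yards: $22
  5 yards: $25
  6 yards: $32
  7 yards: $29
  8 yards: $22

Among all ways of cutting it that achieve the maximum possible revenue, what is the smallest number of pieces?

Let r[k] be the best obtainable value from length k. For each k, try every first piece i and keep the best of price[i] + r[k−i].
r[1] = 3
r[2] = max(3+3, 12+0) = 12
r[3] = max(3+12, 12+3, 13+0) = 15
r[4] = max(3+15, 12+12, 13+3, 22+0) = 24
r[5] = max(3+24, 12+15, 13+12, 22+3, 25+0) = 27
r[6] = max(3+27, 12+24, 13+15, 22+12, 25+3, 32+0) = 36
r[7] = max(3+36, 12+27, 13+24, …, 32+3, 29+0) = 39
r[8] = max(3+39, 12+36, 13+27, …, 29+3, 22+0) = 48
Maximum revenue is $48.
Now minimize piece count subject to staying optimal: for each k, pieces[k] = 1 + min over i with p[i]+r[k−i]=r[k] of pieces[k−i].
pieces[5] = 3
pieces[6] = 3
pieces[7] = 4
pieces[8] = 4

4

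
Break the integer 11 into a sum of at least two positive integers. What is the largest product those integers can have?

54

Fill g[k] for k=2..11: at each k try every first piece i and multiply by the better of (k−i) uncut or g[k−i].
g[2] = 1·max(1,0) = 1·1 = 1
g[3] = 1·max(2,1) = 1·2 = 2
g[4] = 2·max(2,1) = 2·2 = 4
g[5] = 2·max(3,2) = 2·3 = 6
g[6] = 3·max(3,2) = 3·3 = 9
g[7] = 2·max(5,6) = 2·6 = 12
g[8] = 2·max(6,9) = 2·9 = 18
g[9] = 3·max(6,9) = 3·9 = 27
g[10] = 2·max(8,18) = 2·18 = 36
g[11] = 2·max(9,27) = 2·27 = 54
One optimal split: 3 + 3 + 3 + 2; product 3·3·3·2 = 54.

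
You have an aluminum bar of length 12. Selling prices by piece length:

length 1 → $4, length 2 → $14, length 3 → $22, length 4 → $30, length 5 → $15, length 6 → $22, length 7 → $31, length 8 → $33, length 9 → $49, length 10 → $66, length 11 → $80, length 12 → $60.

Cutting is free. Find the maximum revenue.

Let best[k] be the best obtainable value from length k. For each k, try every first piece i and keep the best of price[i] + best[k−i].
best[1] = 4
best[2] = max(4+4, 14+0) = 14
best[3] = max(4+14, 14+4, 22+0) = 22
best[4] = max(4+22, 14+14, 22+4, 30+0) = 30
best[5] = max(4+30, 14+22, 22+14, 30+4, 15+0) = 36
best[6] = max(4+36, 14+30, 22+22, 30+14, 15+4, 22+0) = 44
best[7] = max(4+44, 14+36, 22+30, …, 22+4, 31+0) = 52
best[8] = max(4+52, 14+44, 22+36, …, 31+4, 33+0) = 60
best[9] = max(4+60, 14+52, 22+44, …, 33+4, 49+0) = 66
best[10] = max(4+66, 14+60, 22+52, …, 49+4, 66+0) = 74
best[11] = max(4+74, 14+66, 22+60, …, 66+4, 80+0) = 82
best[12] = max(4+82, 14+74, 22+66, …, 80+4, 60+0) = 90
One optimal cutting: 4 + 4 + 4 → $30 + $30 + $30 = $90.

90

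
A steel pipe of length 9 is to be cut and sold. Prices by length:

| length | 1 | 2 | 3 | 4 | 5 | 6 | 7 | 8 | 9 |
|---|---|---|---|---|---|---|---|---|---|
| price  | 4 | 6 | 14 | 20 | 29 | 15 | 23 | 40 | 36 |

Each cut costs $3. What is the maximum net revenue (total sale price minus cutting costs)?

Build net[k] bottom-up: net[k] = max over allowed piece i of (p[i] + net[k−i]) − 3 per cut.
net[1] = 4
net[2] = 6
net[3] = 14
net[4] = 20
net[5] = 29
net[6] = 30  (first piece 1, then net[5]=29)
net[7] = 32  (first piece 2, then net[5]=29)
net[8] = 40  (first piece 3, then net[5]=29)
net[9] = 46  (first piece 4, then net[5]=29)
One optimal plan: pieces 5 + 4 (1 cut) → $49 − $3 = $46.

46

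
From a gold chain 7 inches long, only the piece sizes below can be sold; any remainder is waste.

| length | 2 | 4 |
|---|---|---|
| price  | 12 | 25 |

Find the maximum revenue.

Build r[k] bottom-up: r[k] = max over allowed piece i of (p[i] + r[k−i]).
r[1] = 0
r[2] = 12
r[3] = 12
r[4] = 25
r[5] = 25
r[6] = 37  (first piece 2, then r[4]=25)
r[7] = 37
One optimal cutting: pieces 4 + 2 with 1 inch of scrap → $37.

37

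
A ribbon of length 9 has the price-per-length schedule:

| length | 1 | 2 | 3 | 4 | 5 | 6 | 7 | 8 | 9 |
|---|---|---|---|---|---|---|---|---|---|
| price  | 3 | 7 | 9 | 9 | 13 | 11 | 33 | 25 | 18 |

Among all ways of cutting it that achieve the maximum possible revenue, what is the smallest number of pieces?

2

Consider every possible first cut. r[k] is the best of p[i]+r[k−i] over all sellable i≤k.
r[1] = 3
r[2] = max(3+3, 7+0) = 7
r[3] = max(3+7, 7+3, 9+0) = 10
r[4] = max(3+10, 7+7, 9+3, 9+0) = 14
r[5] = max(3+14, 7+10, 9+7, 9+3, 13+0) = 17
r[6] = max(3+17, 7+14, 9+10, 9+7, 13+3, 11+0) = 21
r[7] = max(3+21, 7+17, 9+14, …, 11+3, 33+0) = 33
r[8] = max(3+33, 7+21, 9+17, …, 33+3, 25+0) = 36
r[9] = max(3+36, 7+33, 9+21, …, 25+3, 18+0) = 40
Maximum revenue is ¢40.
Now minimize piece count subject to staying optimal: for each k, pieces[k] = 1 + min over i with p[i]+r[k−i]=r[k] of pieces[k−i].
pieces[6] = 3
pieces[7] = 1
pieces[8] = 2
pieces[9] = 2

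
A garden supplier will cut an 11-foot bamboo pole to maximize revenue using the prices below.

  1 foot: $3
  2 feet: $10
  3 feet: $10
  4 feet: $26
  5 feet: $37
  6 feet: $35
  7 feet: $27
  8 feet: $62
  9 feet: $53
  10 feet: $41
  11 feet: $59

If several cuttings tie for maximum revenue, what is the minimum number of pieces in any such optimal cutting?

Build r[k] bottom-up: r[k] = max over allowed piece i of (p[i] + r[k−i]).
r[1] = 3
r[2] = max(3+3, 10+0) = 10
r[3] = max(3+10, 10+3, 10+0) = 13
r[4] = max(3+13, 10+10, 10+3, 26+0) = 26
r[5] = max(3+26, 10+13, 10+10, 26+3, 37+0) = 37
r[6] = max(3+37, 10+26, 10+13, 26+10, 37+3, 35+0) = 40
r[7] = max(3+40, 10+37, 10+26, …, 35+3, 27+0) = 47
r[8] = max(3+47, 10+40, 10+37, …, 27+3, 62+0) = 62
r[9] = max(3+62, 10+47, 10+40, …, 62+3, 53+0) = 65
r[10] = max(3+65, 10+62, 10+47, …, 53+3, 41+0) = 74
r[11] = max(3+74, 10+65, 10+62, …, 41+3, 59+0) = 77
Maximum revenue is $77.
Now minimize piece count subject to staying optimal: for each k, pieces[k] = 1 + min over i with p[i]+r[k−i]=r[k] of pieces[k−i].
pieces[8] = 1
pieces[9] = 2
pieces[10] = 2
pieces[11] = 3

3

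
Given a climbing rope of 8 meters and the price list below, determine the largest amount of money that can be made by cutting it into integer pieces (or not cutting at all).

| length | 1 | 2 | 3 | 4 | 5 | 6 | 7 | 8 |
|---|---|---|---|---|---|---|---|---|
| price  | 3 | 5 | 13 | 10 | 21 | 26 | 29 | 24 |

34

Consider every possible first cut. R[k] is the best of p[i]+R[k−i] over all sellable i≤k.
R[1] = 3
R[2] = max(3+3, 5+0) = 6
R[3] = max(3+6, 5+3, 13+0) = 13
R[4] = max(3+13, 5+6, 13+3, 10+0) = 16
R[5] = max(3+16, 5+13, 13+6, 10+3, 21+0) = 21
R[6] = max(3+21, 5+16, 13+13, 10+6, 21+3, 26+0) = 26
R[7] = max(3+26, 5+21, 13+16, …, 26+3, 29+0) = 29
R[8] = max(3+29, 5+26, 13+21, …, 29+3, 24+0) = 34
One optimal cutting: 5 + 3 → €21 + €13 = €34.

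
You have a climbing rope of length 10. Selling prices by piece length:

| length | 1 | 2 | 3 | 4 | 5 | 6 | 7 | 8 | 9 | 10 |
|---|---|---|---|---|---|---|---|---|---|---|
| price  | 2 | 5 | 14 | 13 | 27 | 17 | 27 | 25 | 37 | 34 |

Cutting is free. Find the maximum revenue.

Consider every possible first cut. r[k] is the best of p[i]+r[k−i] over all sellable i≤k.
r[1] = 2
r[2] = max(2+2, 5+0) = 5
r[3] = max(2+5, 5+2, 14+0) = 14
r[4] = max(2+14, 5+5, 14+2, 13+0) = 16
r[5] = max(2+16, 5+14, 14+5, 13+2, 27+0) = 27
r[6] = max(2+27, 5+16, 14+14, 13+5, 27+2, 17+0) = 29
r[7] = max(2+29, 5+27, 14+16, …, 17+2, 27+0) = 32
r[8] = max(2+32, 5+29, 14+27, …, 27+2, 25+0) = 41
r[9] = max(2+41, 5+32, 14+29, …, 25+2, 37+0) = 43
r[10] = max(2+43, 5+41, 14+32, …, 37+2, 34+0) = 54
One optimal cutting: 5 + 5 → €27 + €27 = €54.

54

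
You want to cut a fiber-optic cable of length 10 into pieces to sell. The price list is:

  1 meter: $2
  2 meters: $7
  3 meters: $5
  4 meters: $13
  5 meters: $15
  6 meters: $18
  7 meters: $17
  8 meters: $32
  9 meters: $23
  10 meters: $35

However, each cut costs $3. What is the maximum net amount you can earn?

36

Consider every possible first cut. r[k] is the best of p[i]+r[k−i] over all sellable i≤k, charging 3 whenever i<k.
r[1] = 2
r[2] = max(2+2-3, 7+0) = 7
r[3] = max(2+7-3, 7+2-3, 5+0) = 6
r[4] = max(2+6-3, 7+7-3, 5+2-3, 13+0) = 13
r[5] = max(2+13-3, 7+6-3, 5+7-3, 13+2-3, 15+0) = 15
r[6] = max(2+15-3, 7+13-3, 5+6-3, 13+7-3, 15+2-3, 18+0) = 18
r[7] = max(2+18-3, 7+15-3, 5+13-3, …, 18+2-3, 17+0) = 19
r[8] = max(2+19-3, 7+18-3, 5+15-3, …, 17+2-3, 32+0) = 32
r[9] = max(2+32-3, 7+19-3, 5+18-3, …, 32+2-3, 23+0) = 31
r[10] = max(2+31-3, 7+32-3, 5+19-3, …, 23+2-3, 35+0) = 36
One optimal plan: pieces 8 + 2 (1 cut) → $39 − $3 = $36.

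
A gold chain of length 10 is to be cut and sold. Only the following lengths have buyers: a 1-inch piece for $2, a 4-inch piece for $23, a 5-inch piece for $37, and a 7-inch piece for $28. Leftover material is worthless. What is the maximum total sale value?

74

Build best[k] bottom-up: best[k] = max over allowed piece i of (p[i] + best[k−i]).
best[1] = 2
best[2] = 4  (first piece 1, then best[1]=2)
best[3] = 6  (first piece 1, then best[2]=4)
best[4] = 23
best[5] = 37
best[6] = 39  (first piece 1, then best[5]=37)
best[7] = 41  (first piece 1, then best[6]=39)
best[8] = 46  (first piece 4, then best[4]=23)
best[9] = 60  (first piece 4, then best[5]=37)
best[10] = 74  (first piece 5, then best[5]=37)
One optimal cutting: 5 + 5 → $74.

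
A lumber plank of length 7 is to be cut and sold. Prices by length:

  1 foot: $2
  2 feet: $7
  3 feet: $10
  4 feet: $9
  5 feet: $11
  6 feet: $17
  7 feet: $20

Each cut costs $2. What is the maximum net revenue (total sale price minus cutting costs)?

Build v[k] bottom-up: v[k] = max over allowed piece i of (p[i] + v[k−i]) − 2 per cut.
v[1] = 2
v[2] = 7
v[3] = 10
v[4] = 12  (first piece 2, then v[2]=7)
v[5] = 15  (first piece 2, then v[3]=10)
v[6] = 18  (first piece 3, then v[3]=10)
v[7] = 20  (first piece 2, then v[5]=15)
One optimal plan: pieces 3 + 2 + 2 (2 cuts) → $24 − $4 = $20.

20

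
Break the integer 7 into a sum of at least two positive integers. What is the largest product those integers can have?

Define g[k] = max over 1≤i<k of i · max(k−i, g[k−i]); the inner max lets the remainder stay uncut if that's better.
g[2] = 1×max(1,0) = 1×1 = 1
g[3] = max(1×2, 2×1) = 2
g[4] = max(1×3, 2×2, 3×1) = 4
g[5] = max(1×4, 2×3, 3×2, 4×1) = 6
g[6] = max(1×6, 2×4, 3×3, 4×2, 5×1) = 9
g[7] = max(1×9, 2×6, 3×4, 4×3, 5×2, 6×1) = 12
One optimal split: 3 + 2 + 2; product 3×2×2 = 12.

12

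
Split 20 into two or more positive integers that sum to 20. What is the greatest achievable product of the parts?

1458

Define m[k] = max over 1≤i<k of i · max(k−i, m[k−i]); the inner max lets the remainder stay uncut if that's better.
m[2] = 1·max(1,0) = 1·1 = 1
m[3] = 1·max(2,1) = 1·2 = 2
m[4] = 2·max(2,1) = 2·2 = 4
m[5] = 2·max(3,2) = 2·3 = 6
m[6] = 3·max(3,2) = 3·3 = 9
m[7] = 2·max(5,6) = 2·6 = 12
m[8] = 2·max(6,9) = 2·9 = 18
m[9] = 3·max(6,9) = 3·9 = 27
m[10] = 2·max(8,18) = 2·18 = 36
m[11] = 2·max(9,27) = 2·27 = 54
m[12] = 3·max(9,27) = 3·27 = 81
m[13] = 2·max(11,54) = 2·54 = 108
m[14] = 2·max(12,81) = 2·81 = 162
m[15] = 3·max(12,81) = 3·81 = 243
m[16] = 2·max(14,162) = 2·162 = 324
m[17] = 2·max(15,243) = 2·243 = 486
m[18] = 3·max(15,243) = 3·243 = 729
m[19] = 2·max(17,486) = 2·486 = 972
m[20] = 2·max(18,729) = 2·729 = 1458
One optimal split: 3 + 3 + 3 + 3 + 3 + 3 + 2; product 3·3·3·3·3·3·2 = 1458.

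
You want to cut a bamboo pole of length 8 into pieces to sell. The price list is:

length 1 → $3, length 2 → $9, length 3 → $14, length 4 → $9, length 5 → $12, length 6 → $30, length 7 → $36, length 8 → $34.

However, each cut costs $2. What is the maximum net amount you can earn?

37

Let r[k] be the best obtainable value from length k. For each k, try every first piece i and keep the best of price[i] + r[k−i] minus the 2 cut fee when i<k.
r[1] = 3
r[2] = max(3+3-2, 9+0) = 9
r[3] = max(3+9-2, 9+3-2, 14+0) = 14
r[4] = max(3+14-2, 9+9-2, 14+3-2, 9+0) = 16
r[5] = max(3+16-2, 9+14-2, 14+9-2, 9+3-2, 12+0) = 21
r[6] = max(3+21-2, 9+16-2, 14+14-2, 9+9-2, 12+3-2, 30+0) = 30
r[7] = max(3+30-2, 9+21-2, 14+16-2, …, 30+3-2, 36+0) = 36
r[8] = max(3+36-2, 9+30-2, 14+21-2, …, 36+3-2, 34+0) = 37
One optimal plan: pieces 7 + 1 (1 cut) → $39 − $2 = $37.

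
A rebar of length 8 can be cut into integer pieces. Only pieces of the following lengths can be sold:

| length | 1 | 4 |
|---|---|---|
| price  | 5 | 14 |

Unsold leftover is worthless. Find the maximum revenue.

40

Consider every possible first cut. f[k] is the best of p[i]+f[k−i] over all sellable i≤k.
f[1] = 5
f[2] = 10  (first piece 1, then f[1]=5)
f[3] = 15  (first piece 1, then f[2]=10)
f[4] = 20  (first piece 1, then f[3]=15)
f[5] = 25  (first piece 1, then f[4]=20)
f[6] = 30  (first piece 1, then f[5]=25)
f[7] = 35  (first piece 1, then f[6]=30)
f[8] = 40  (first piece 1, then f[7]=35)
One optimal cutting: 1 + 1 + 1 + 1 + 1 + 1 + 1 + 1 → ₹40.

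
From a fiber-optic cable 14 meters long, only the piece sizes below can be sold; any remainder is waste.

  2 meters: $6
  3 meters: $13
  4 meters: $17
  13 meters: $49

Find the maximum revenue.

60

Build best[k] bottom-up: best[k] = max over allowed piece i of (p[i] + best[k−i]).
best[1] = 0
best[2] = 6
best[3] = 13
best[4] = 17
best[5] = 19  (first piece 2, then best[3]=13)
best[6] = 26  (first piece 3, then best[3]=13)
best[7] = 30  (first piece 3, then best[4]=17)
best[8] = 34  (first piece 4, then best[4]=17)
best[9] = 39  (first piece 3, then best[6]=26)
best[10] = 43  (first piece 3, then best[7]=30)
best[11] = 47  (first piece 3, then best[8]=34)
best[12] = 52  (first piece 3, then best[9]=39)
best[13] = 56  (first piece 3, then best[10]=43)
best[14] = 60  (first piece 3, then best[11]=47)
One optimal cutting: 4 + 4 + 3 + 3 → $60.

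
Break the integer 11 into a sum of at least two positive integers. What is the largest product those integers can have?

54

Let prod[k] be the best product for length k (with at least one cut). For each first piece i, the rest contributes max(k−i, prod[k−i]).
prod[2] = 1*max(1,0) = 1*1 = 1
prod[3] = 1*max(2,1) = 1*2 = 2
prod[4] = 2*max(2,1) = 2*2 = 4
prod[5] = 2*max(3,2) = 2*3 = 6
prod[6] = 3*max(3,2) = 3*3 = 9
prod[7] = 2*max(5,6) = 2*6 = 12
prod[8] = 2*max(6,9) = 2*9 = 18
prod[9] = 3*max(6,9) = 3*9 = 27
prod[10] = 2*max(8,18) = 2*18 = 36
prod[11] = 2*max(9,27) = 2*27 = 54
One optimal split: 3 + 3 + 3 + 2; product 3*3*3*2 = 54.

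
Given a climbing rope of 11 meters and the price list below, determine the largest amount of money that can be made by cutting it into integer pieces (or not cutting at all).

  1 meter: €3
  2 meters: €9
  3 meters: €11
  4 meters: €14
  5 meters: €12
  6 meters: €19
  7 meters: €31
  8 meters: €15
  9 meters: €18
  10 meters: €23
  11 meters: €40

Consider every possible first cut. R[k] is the best of p[i]+R[k−i] over all sellable i≤k.
R[1] = 3
R[2] = 9
R[3] = 12  (first piece 1, then R[2]=9)
R[4] = 18  (first piece 2, then R[2]=9)
R[5] = 21  (first piece 1, then R[4]=18)
R[6] = 27  (first piece 2, then R[4]=18)
R[7] = 31
R[8] = 36  (first piece 2, then R[6]=27)
R[9] = 40  (first piece 2, then R[7]=31)
R[10] = 45  (first piece 2, then R[8]=36)
R[11] = 49  (first piece 2, then R[9]=40)
One optimal cutting: 7 + 2 + 2 → €31 + €9 + €9 = €49.

49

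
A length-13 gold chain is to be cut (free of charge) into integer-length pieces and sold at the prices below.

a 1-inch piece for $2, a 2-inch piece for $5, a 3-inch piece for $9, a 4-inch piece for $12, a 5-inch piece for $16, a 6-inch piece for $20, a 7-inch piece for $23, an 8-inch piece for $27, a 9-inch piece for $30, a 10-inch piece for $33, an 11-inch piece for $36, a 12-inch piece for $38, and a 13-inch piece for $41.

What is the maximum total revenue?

43

Consider every possible first cut. R[k] is the best of p[i]+R[k−i] over all sellable i≤k.
R[1] = 2
R[2] = 5
R[3] = 9
R[4] = 12
R[5] = 16
R[6] = 20
R[7] = 23
R[8] = 27
R[9] = 30
R[10] = 33
R[11] = 36  (first piece 3, then R[8]=27)
R[12] = 40  (first piece 6, then R[6]=20)
R[13] = 43  (first piece 5, then R[8]=27)
One optimal cutting: 8 + 5 → $27 + $16 = $43.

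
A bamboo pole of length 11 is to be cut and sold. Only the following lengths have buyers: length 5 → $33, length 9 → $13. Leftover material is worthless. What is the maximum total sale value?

66

Build r[k] bottom-up: r[k] = max over allowed piece i of (p[i] + r[k−i]).
r[1] = 0
r[2] = 0
r[3] = 0
r[4] = 0
r[5] = 33
r[6] = 33
r[7] = 33
r[8] = 33
r[9] = max(33+0, 13+0) = 33
r[10] = max(33+33, 13+0) = 66
r[11] = max(33+33, 13+0) = 66
One optimal cutting: pieces 5 + 5 with 1 foot of scrap → $66.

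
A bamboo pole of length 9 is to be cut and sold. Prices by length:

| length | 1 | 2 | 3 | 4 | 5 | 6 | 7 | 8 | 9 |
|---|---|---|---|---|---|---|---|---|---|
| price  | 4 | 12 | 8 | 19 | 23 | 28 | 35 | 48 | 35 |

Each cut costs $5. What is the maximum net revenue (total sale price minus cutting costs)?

Let v[k] be the best obtainable value from length k. For each k, try every first piece i and keep the best of price[i] + v[k−i] minus the 5 cut fee when i<k.
v[1] = 4
v[2] = 12
v[3] = 11  (first piece 1, then v[2]=12)
v[4] = 19  (first piece 2, then v[2]=12)
v[5] = 23
v[6] = 28
v[7] = 35
v[8] = 48
v[9] = 47  (first piece 1, then v[8]=48)
One optimal plan: pieces 8 + 1 (1 cut) → $52 − $5 = $47.

47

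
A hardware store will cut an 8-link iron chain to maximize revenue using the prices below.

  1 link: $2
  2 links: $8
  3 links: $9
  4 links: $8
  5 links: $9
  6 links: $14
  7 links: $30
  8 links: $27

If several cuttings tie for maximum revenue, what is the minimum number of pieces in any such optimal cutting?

2

Build r[k] bottom-up: r[k] = max over allowed piece i of (p[i] + r[k−i]).
r[1] = 2
r[2] = 8
r[3] = 10  (first piece 1, then r[2]=8)
r[4] = 16  (first piece 2, then r[2]=8)
r[5] = 18  (first piece 1, then r[4]=16)
r[6] = 24  (first piece 2, then r[4]=16)
r[7] = 30
r[8] = 32  (first piece 1, then r[7]=30)
Maximum revenue is $32.
Now minimize piece count subject to staying optimal: for each k, pieces[k] = 1 + min over i with p[i]+r[k−i]=r[k] of pieces[k−i].
pieces[5] = 3
pieces[6] = 3
pieces[7] = 1
pieces[8] = 2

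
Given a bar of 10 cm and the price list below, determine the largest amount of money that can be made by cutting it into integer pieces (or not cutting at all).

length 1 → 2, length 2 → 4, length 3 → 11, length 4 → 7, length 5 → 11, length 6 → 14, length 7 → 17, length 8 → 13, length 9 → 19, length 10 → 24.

Consider every possible first cut. v[k] is the best of p[i]+v[k−i] over all sellable i≤k.
v[1] = 2
v[2] = max(2+2, 4+0) = 4
v[3] = max(2+4, 4+2, 11+0) = 11
v[4] = max(2+11, 4+4, 11+2, 7+0) = 13
v[5] = max(2+13, 4+11, 11+4, 7+2, 11+0) = 15
v[6] = max(2+15, 4+13, 11+11, 7+4, 11+2, 14+0) = 22
v[7] = max(2+22, 4+15, 11+13, …, 14+2, 17+0) = 24
v[8] = max(2+24, 4+22, 11+15, …, 17+2, 13+0) = 26
v[9] = max(2+26, 4+24, 11+22, …, 13+2, 19+0) = 33
v[10] = max(2+33, 4+26, 11+24, …, 19+2, 24+0) = 35
One optimal cutting: 3 + 3 + 3 + 1 → 11 + 11 + 11 + 2 = 35.

35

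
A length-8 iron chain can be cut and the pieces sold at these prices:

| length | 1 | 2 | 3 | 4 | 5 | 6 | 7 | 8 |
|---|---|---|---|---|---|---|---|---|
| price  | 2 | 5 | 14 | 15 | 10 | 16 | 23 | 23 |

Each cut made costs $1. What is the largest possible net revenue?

Consider every possible first cut. v[k] is the best of p[i]+v[k−i] over all sellable i≤k, charging 1 whenever i<k.
v[1] = 2
v[2] = max(2+2-1, 5+0) = 5
v[3] = max(2+5-1, 5+2-1, 14+0) = 14
v[4] = max(2+14-1, 5+5-1, 14+2-1, 15+0) = 15
v[5] = max(2+15-1, 5+14-1, 14+5-1, 15+2-1, 10+0) = 18
v[6] = max(2+18-1, 5+15-1, 14+14-1, 15+5-1, 10+2-1, 16+0) = 27
v[7] = max(2+27-1, 5+18-1, 14+15-1, …, 16+2-1, 23+0) = 28
v[8] = max(2+28-1, 5+27-1, 14+18-1, …, 23+2-1, 23+0) = 31
One optimal plan: pieces 3 + 3 + 2 (2 cuts) → $33 − $2 = $31.

31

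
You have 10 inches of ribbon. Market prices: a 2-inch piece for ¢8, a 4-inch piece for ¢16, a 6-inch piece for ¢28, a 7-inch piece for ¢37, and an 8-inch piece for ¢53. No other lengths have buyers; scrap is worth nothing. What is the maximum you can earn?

61

Consider every possible first cut. best[k] is the best of p[i]+best[k−i] over all sellable i≤k.
best[1] = 0
best[2] = 8
best[3] = 8
best[4] = max(8+8, 16+0) = 16
best[5] = max(8+8, 16+0) = 16
best[6] = max(8+16, 16+8, 28+0) = 28
best[7] = max(8+16, 16+8, 28+0, 37+0) = 37
best[8] = max(8+28, 16+16, 28+8, 37+0, 53+0) = 53
best[9] = max(8+37, 16+16, 28+8, 37+8, 53+0) = 53
best[10] = max(8+53, 16+28, 28+16, 37+8, 53+8) = 61
One optimal cutting: 8 + 2 → ¢61.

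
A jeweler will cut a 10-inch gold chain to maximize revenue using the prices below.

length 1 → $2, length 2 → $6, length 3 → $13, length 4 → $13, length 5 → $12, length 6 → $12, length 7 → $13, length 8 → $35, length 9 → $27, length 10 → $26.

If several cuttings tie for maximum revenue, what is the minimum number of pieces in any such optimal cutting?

Build r[k] bottom-up: r[k] = max over allowed piece i of (p[i] + r[k−i]).
r[1] = 2
r[2] = 6
r[3] = 13
r[4] = 15  (first piece 1, then r[3]=13)
r[5] = 19  (first piece 2, then r[3]=13)
r[6] = 26  (first piece 3, then r[3]=13)
r[7] = 28  (first piece 1, then r[6]=26)
r[8] = 35
r[9] = 39  (first piece 3, then r[6]=26)
r[10] = 41  (first piece 1, then r[9]=39)
Maximum revenue is $41.
Now minimize piece count subject to staying optimal: for each k, pieces[k] = 1 + min over i with p[i]+r[k−i]=r[k] of pieces[k−i].
pieces[7] = 3
pieces[8] = 1
pieces[9] = 3
pieces[10] = 2

2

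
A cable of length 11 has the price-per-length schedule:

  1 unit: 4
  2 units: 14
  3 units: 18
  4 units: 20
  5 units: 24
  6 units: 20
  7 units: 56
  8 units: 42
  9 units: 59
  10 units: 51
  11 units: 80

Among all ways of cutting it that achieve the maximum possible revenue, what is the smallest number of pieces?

Let r[k] be the best obtainable value from length k. For each k, try every first piece i and keep the best of price[i] + r[k−i].
r[1] = 4
r[2] = 14
r[3] = 18  (first piece 1, then r[2]=14)
r[4] = 28  (first piece 2, then r[2]=14)
r[5] = 32  (first piece 1, then r[4]=28)
r[6] = 42  (first piece 2, then r[4]=28)
r[7] = 56
r[8] = 60  (first piece 1, then r[7]=56)
r[9] = 70  (first piece 2, then r[7]=56)
r[10] = 74  (first piece 1, then r[9]=70)
r[11] = 84  (first piece 2, then r[9]=70)
Maximum revenue is 84.
Now minimize piece count subject to staying optimal: for each k, pieces[k] = 1 + min over i with p[i]+r[k−i]=r[k] of pieces[k−i].
pieces[8] = 2
pieces[9] = 2
pieces[10] = 2
pieces[11] = 3

3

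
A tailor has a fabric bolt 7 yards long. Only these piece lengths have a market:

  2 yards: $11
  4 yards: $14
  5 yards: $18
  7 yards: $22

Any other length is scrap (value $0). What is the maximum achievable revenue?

Build best[k] bottom-up: best[k] = max over allowed piece i of (p[i] + best[k−i]).
best[1] = 0
best[2] = 11
best[3] = 11
best[4] = 22  (first piece 2, then best[2]=11)
best[5] = 22
best[6] = 33  (first piece 2, then best[4]=22)
best[7] = 33
One optimal cutting: pieces 2 + 2 + 2 with 1 yard of scrap → $33.

33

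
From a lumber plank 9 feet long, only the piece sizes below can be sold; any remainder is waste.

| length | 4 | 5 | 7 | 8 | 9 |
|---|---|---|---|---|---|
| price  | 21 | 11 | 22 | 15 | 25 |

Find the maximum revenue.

Consider every possible first cut. r[k] is the best of p[i]+r[k−i] over all sellable i≤k.
r[1] = 0
r[2] = 0
r[3] = 0
r[4] = 21
r[5] = max(21+0, 11+0) = 21
r[6] = max(21+0, 11+0) = 21
r[7] = max(21+0, 11+0, 22+0) = 22
r[8] = max(21+21, 11+0, 22+0, 15+0) = 42
r[9] = max(21+21, 11+21, 22+0, 15+0, 25+0) = 42
One optimal cutting: pieces 4 + 4 with 1 foot of scrap → $42.

42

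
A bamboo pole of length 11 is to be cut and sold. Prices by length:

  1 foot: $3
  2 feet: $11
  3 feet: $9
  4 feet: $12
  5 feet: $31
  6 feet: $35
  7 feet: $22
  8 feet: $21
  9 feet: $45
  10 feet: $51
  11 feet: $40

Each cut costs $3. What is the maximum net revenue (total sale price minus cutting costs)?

Build v[k] bottom-up: v[k] = max over allowed piece i of (p[i] + v[k−i]) − 3 per cut.
v[1] = 3
v[2] = 11
v[3] = 11  (first piece 1, then v[2]=11)
v[4] = 19  (first piece 2, then v[2]=11)
v[5] = 31
v[6] = 35
v[7] = 39  (first piece 2, then v[5]=31)
v[8] = 43  (first piece 2, then v[6]=35)
v[9] = 47  (first piece 2, then v[7]=39)
v[10] = 59  (first piece 5, then v[5]=31)
v[11] = 63  (first piece 5, then v[6]=35)
One optimal plan: pieces 6 + 5 (1 cut) → $66 − $3 = $63.

63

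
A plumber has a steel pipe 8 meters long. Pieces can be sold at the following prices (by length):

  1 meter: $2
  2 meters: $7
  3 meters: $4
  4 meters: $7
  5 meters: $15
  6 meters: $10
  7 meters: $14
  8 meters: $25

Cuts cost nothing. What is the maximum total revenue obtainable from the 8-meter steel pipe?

Consider every possible first cut. R[k] is the best of p[i]+R[k−i] over all sellable i≤k.
R[1] = 2
R[2] = 7
R[3] = 9  (first piece 1, then R[2]=7)
R[4] = 14  (first piece 2, then R[2]=7)
R[5] = 16  (first piece 1, then R[4]=14)
R[6] = 21  (first piece 2, then R[4]=14)
R[7] = 23  (first piece 1, then R[6]=21)
R[8] = 28  (first piece 2, then R[6]=21)
One optimal cutting: 2 + 2 + 2 + 2 → $7 + $7 + $7 + $7 = $28.

28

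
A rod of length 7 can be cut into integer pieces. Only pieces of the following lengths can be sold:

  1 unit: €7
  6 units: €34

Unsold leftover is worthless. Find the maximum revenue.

Consider every possible first cut. r[k] is the best of p[i]+r[k−i] over all sellable i≤k.
r[1] = 7
r[2] = 14  (first piece 1, then r[1]=7)
r[3] = 21  (first piece 1, then r[2]=14)
r[4] = 28  (first piece 1, then r[3]=21)
r[5] = 35  (first piece 1, then r[4]=28)
r[6] = max(7+35, 34+0) = 42
r[7] = max(7+42, 34+7) = 49
One optimal cutting: 1 + 1 + 1 + 1 + 1 + 1 + 1 → €49.

49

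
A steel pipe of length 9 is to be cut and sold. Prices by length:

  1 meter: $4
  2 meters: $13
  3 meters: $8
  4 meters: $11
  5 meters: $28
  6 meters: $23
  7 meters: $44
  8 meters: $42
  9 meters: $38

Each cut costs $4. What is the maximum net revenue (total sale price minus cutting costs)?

Consider every possible first cut. net[k] is the best of p[i]+net[k−i] over all sellable i≤k, charging 4 whenever i<k.
net[1] = 4
net[2] = max(4+4-4, 13+0) = 13
net[3] = max(4+13-4, 13+4-4, 8+0) = 13
net[4] = max(4+13-4, 13+13-4, 8+4-4, 11+0) = 22
net[5] = max(4+22-4, 13+13-4, 8+13-4, 11+4-4, 28+0) = 28
net[6] = max(4+28-4, 13+22-4, 8+13-4, 11+13-4, 28+4-4, 23+0) = 31
net[7] = max(4+31-4, 13+28-4, 8+22-4, …, 23+4-4, 44+0) = 44
net[8] = max(4+44-4, 13+31-4, 8+28-4, …, 44+4-4, 42+0) = 44
net[9] = max(4+44-4, 13+44-4, 8+31-4, …, 42+4-4, 38+0) = 53
One optimal plan: pieces 7 + 2 (1 cut) → $57 − $4 = $53.

53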